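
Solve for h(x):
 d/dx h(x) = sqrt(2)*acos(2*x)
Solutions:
 h(x) = C1 + sqrt(2)*(x*acos(2*x) - sqrt(1 - 4*x^2)/2)


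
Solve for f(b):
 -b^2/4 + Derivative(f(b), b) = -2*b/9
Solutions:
 f(b) = C1 + b^3/12 - b^2/9


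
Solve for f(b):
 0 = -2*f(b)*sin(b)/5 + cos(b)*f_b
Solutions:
 f(b) = C1/cos(b)^(2/5)


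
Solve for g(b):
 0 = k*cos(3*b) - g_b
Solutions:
 g(b) = C1 + k*sin(3*b)/3


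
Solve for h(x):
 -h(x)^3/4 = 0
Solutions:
 h(x) = 0


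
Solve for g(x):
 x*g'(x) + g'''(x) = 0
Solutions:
 g(x) = C1 + Integral(C2*airyai(-x) + C3*airybi(-x), x)


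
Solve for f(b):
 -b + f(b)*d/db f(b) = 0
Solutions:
 f(b) = -sqrt(C1 + b^2)
 f(b) = sqrt(C1 + b^2)


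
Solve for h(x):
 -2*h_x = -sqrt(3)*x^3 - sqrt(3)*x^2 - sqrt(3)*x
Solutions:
 h(x) = C1 + sqrt(3)*x^4/8 + sqrt(3)*x^3/6 + sqrt(3)*x^2/4


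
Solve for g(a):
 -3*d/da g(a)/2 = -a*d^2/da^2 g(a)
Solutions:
 g(a) = C1 + C2*a^(5/2)


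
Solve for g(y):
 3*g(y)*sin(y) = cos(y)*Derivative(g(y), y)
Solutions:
 g(y) = C1/cos(y)^3


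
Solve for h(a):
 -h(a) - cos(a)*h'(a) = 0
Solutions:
 h(a) = C1*sqrt(sin(a) - 1)/sqrt(sin(a) + 1)


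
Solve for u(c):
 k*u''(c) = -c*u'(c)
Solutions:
 u(c) = C1 + C2*sqrt(k)*erf(sqrt(2)*c*sqrt(1/k)/2)


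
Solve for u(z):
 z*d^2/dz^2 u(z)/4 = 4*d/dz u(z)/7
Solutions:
 u(z) = C1 + C2*z^(23/7)


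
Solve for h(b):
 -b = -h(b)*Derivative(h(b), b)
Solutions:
 h(b) = -sqrt(C1 + b^2)
 h(b) = sqrt(C1 + b^2)


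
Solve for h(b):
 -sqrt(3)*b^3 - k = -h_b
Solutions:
 h(b) = C1 + sqrt(3)*b^4/4 + b*k


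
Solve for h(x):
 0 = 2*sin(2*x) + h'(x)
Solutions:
 h(x) = C1 + cos(2*x)


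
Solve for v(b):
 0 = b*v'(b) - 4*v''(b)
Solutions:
 v(b) = C1 + C2*erfi(sqrt(2)*b/4)


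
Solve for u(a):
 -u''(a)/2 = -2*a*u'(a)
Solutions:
 u(a) = C1 + C2*erfi(sqrt(2)*a)


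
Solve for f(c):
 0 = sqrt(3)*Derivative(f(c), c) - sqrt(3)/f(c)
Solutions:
 f(c) = -sqrt(C1 + 2*c)
 f(c) = sqrt(C1 + 2*c)


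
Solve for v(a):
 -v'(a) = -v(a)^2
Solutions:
 v(a) = -1/(C1 + a)


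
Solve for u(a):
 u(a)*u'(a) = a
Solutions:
 u(a) = -sqrt(C1 + a^2)
 u(a) = sqrt(C1 + a^2)


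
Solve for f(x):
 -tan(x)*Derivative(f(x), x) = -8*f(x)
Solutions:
 f(x) = C1*sin(x)^8


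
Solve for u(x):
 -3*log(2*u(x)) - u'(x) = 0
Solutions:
 Integral(1/(log(_y) + log(2)), (_y, u(x)))/3 = C1 - x


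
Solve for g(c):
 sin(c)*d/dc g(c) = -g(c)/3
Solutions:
 g(c) = C1*(cos(c) + 1)^(1/6)/(cos(c) - 1)^(1/6)


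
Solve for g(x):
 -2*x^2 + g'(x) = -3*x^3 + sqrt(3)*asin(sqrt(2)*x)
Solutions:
 g(x) = C1 - 3*x^4/4 + 2*x^3/3 + sqrt(3)*(x*asin(sqrt(2)*x) + sqrt(2)*sqrt(1 - 2*x^2)/2)


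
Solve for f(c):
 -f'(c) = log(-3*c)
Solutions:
 f(c) = C1 - c*log(-c) + c*(1 - log(3))


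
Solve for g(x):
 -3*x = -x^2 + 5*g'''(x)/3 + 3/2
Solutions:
 g(x) = C1 + C2*x + C3*x^2 + x^5/100 - 3*x^4/40 - 3*x^3/20


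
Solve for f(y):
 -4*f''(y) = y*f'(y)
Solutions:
 f(y) = C1 + C2*erf(sqrt(2)*y/4)


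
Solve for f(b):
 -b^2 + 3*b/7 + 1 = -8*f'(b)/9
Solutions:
 f(b) = C1 + 3*b^3/8 - 27*b^2/112 - 9*b/8


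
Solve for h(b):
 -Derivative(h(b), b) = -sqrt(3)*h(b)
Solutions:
 h(b) = C1*exp(sqrt(3)*b)


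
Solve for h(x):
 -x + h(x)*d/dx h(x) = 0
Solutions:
 h(x) = -sqrt(C1 + x^2)
 h(x) = sqrt(C1 + x^2)


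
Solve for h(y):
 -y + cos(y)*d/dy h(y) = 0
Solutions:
 h(y) = C1 + Integral(y/cos(y), y)


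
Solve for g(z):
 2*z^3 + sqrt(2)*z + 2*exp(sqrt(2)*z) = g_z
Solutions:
 g(z) = C1 + z^4/2 + sqrt(2)*z^2/2 + sqrt(2)*exp(sqrt(2)*z)


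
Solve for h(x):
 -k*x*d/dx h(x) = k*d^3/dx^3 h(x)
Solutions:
 h(x) = C1 + Integral(C2*airyai(-x) + C3*airybi(-x), x)


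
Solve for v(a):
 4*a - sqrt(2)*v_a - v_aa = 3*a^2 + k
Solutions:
 v(a) = C1 + C2*exp(-sqrt(2)*a) - sqrt(2)*a^3/2 + sqrt(2)*a^2 + 3*a^2/2 - sqrt(2)*a*k/2 - 3*sqrt(2)*a/2 - 2*a


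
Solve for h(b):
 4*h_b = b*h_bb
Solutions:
 h(b) = C1 + C2*b^5


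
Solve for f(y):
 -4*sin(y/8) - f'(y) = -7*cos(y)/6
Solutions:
 f(y) = C1 + 7*sin(y)/6 + 32*cos(y/8)


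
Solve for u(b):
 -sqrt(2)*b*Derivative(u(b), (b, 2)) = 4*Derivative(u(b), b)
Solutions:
 u(b) = C1 + C2*b^(1 - 2*sqrt(2))


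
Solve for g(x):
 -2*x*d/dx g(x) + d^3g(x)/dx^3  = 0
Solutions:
 g(x) = C1 + Integral(C2*airyai(2^(1/3)*x) + C3*airybi(2^(1/3)*x), x)


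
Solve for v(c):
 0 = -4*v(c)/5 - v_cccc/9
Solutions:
 v(c) = (C1*sin(sqrt(3)*5^(3/4)*c/5) + C2*cos(sqrt(3)*5^(3/4)*c/5))*exp(-sqrt(3)*5^(3/4)*c/5) + (C3*sin(sqrt(3)*5^(3/4)*c/5) + C4*cos(sqrt(3)*5^(3/4)*c/5))*exp(sqrt(3)*5^(3/4)*c/5)


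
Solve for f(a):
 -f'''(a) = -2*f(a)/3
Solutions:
 f(a) = C3*exp(2^(1/3)*3^(2/3)*a/3) + (C1*sin(2^(1/3)*3^(1/6)*a/2) + C2*cos(2^(1/3)*3^(1/6)*a/2))*exp(-2^(1/3)*3^(2/3)*a/6)


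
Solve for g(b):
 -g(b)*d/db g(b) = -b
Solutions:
 g(b) = -sqrt(C1 + b^2)
 g(b) = sqrt(C1 + b^2)


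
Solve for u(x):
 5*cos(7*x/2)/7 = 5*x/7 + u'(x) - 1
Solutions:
 u(x) = C1 - 5*x^2/14 + x + 10*sin(7*x/2)/49


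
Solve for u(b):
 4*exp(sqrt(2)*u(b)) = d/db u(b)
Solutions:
 u(b) = sqrt(2)*(2*log(-1/(C1 + 4*b)) - log(2))/4


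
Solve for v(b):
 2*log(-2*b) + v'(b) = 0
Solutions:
 v(b) = C1 - 2*b*log(-b) + 2*b*(1 - log(2))


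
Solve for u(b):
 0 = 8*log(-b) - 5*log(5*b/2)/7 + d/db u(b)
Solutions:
 u(b) = C1 - 51*b*log(b)/7 + b*(-5*log(2)/7 + 5*log(5)/7 + 51/7 - 8*I*pi)


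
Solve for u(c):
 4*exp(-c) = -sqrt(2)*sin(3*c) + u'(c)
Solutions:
 u(c) = C1 - sqrt(2)*cos(3*c)/3 - 4*exp(-c)


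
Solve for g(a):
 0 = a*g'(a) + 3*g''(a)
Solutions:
 g(a) = C1 + C2*erf(sqrt(6)*a/6)


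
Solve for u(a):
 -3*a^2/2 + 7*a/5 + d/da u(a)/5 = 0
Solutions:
 u(a) = C1 + 5*a^3/2 - 7*a^2/2


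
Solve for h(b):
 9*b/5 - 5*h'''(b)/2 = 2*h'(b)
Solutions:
 h(b) = C1 + C2*sin(2*sqrt(5)*b/5) + C3*cos(2*sqrt(5)*b/5) + 9*b^2/20


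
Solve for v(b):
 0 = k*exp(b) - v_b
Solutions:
 v(b) = C1 + k*exp(b)


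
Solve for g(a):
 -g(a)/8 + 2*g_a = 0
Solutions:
 g(a) = C1*exp(a/16)


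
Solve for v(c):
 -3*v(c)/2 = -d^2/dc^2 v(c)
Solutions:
 v(c) = C1*exp(-sqrt(6)*c/2) + C2*exp(sqrt(6)*c/2)


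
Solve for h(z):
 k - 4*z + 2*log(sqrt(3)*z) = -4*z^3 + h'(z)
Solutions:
 h(z) = C1 + k*z + z^4 - 2*z^2 + 2*z*log(z) - 2*z + z*log(3)


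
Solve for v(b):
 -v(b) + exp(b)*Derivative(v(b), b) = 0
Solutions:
 v(b) = C1*exp(-exp(-b))


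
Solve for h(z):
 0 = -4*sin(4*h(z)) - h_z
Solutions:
 h(z) = -acos((-C1 - exp(32*z))/(C1 - exp(32*z)))/4 + pi/2
 h(z) = acos((-C1 - exp(32*z))/(C1 - exp(32*z)))/4


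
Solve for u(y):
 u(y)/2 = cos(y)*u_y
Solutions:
 u(y) = C1*(sin(y) + 1)^(1/4)/(sin(y) - 1)^(1/4)


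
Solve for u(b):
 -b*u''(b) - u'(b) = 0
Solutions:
 u(b) = C1 + C2*log(b)


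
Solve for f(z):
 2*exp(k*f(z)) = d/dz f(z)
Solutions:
 f(z) = Piecewise((log(-1/(C1*k + 2*k*z))/k, Ne(k, 0)), (nan, True))
 f(z) = Piecewise((C1 + 2*z, Eq(k, 0)), (nan, True))


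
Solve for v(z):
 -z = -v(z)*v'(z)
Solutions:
 v(z) = -sqrt(C1 + z^2)
 v(z) = sqrt(C1 + z^2)


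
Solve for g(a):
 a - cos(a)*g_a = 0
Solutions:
 g(a) = C1 + Integral(a/cos(a), a)


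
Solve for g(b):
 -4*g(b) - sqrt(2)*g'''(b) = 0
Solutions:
 g(b) = C3*exp(-sqrt(2)*b) + (C1*sin(sqrt(6)*b/2) + C2*cos(sqrt(6)*b/2))*exp(sqrt(2)*b/2)


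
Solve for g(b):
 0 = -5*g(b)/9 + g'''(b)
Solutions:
 g(b) = C3*exp(15^(1/3)*b/3) + (C1*sin(3^(5/6)*5^(1/3)*b/6) + C2*cos(3^(5/6)*5^(1/3)*b/6))*exp(-15^(1/3)*b/6)


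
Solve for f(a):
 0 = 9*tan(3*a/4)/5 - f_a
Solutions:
 f(a) = C1 - 12*log(cos(3*a/4))/5


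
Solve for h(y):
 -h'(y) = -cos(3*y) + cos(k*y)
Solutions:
 h(y) = C1 + sin(3*y)/3 - sin(k*y)/k


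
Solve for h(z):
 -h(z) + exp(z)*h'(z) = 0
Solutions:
 h(z) = C1*exp(-exp(-z))


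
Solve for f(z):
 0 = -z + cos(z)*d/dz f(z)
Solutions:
 f(z) = C1 + Integral(z/cos(z), z)


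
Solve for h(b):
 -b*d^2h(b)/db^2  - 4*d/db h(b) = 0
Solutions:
 h(b) = C1 + C2/b^3


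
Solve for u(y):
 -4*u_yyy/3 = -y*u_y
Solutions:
 u(y) = C1 + Integral(C2*airyai(6^(1/3)*y/2) + C3*airybi(6^(1/3)*y/2), y)


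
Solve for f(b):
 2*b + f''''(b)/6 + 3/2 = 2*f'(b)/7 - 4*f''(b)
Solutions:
 f(b) = C1 + C2*exp(14^(1/3)*b*(-7^(1/3)*(3 + sqrt(6281))^(1/3)/14 + 2*2^(1/3)/(3 + sqrt(6281))^(1/3)))*sin(14^(1/3)*sqrt(3)*b*(2*2^(1/3)/(3 + sqrt(6281))^(1/3) + 7^(1/3)*(3 + sqrt(6281))^(1/3)/14)) + C3*exp(14^(1/3)*b*(-7^(1/3)*(3 + sqrt(6281))^(1/3)/14 + 2*2^(1/3)/(3 + sqrt(6281))^(1/3)))*cos(14^(1/3)*sqrt(3)*b*(2*2^(1/3)/(3 + sqrt(6281))^(1/3) + 7^(1/3)*(3 + sqrt(6281))^(1/3)/14)) + C4*exp(14^(1/3)*b*(-4*2^(1/3)/(3 + sqrt(6281))^(1/3) + 7^(1/3)*(3 + sqrt(6281))^(1/3)/7)) + 7*b^2/2 + 413*b/4


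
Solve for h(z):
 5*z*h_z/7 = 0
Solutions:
 h(z) = C1


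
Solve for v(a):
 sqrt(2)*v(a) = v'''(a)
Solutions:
 v(a) = C3*exp(2^(1/6)*a) + (C1*sin(2^(1/6)*sqrt(3)*a/2) + C2*cos(2^(1/6)*sqrt(3)*a/2))*exp(-2^(1/6)*a/2)


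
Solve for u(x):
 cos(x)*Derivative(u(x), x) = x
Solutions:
 u(x) = C1 + Integral(x/cos(x), x)


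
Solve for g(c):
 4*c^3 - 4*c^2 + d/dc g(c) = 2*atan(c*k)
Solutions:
 g(c) = C1 - c^4 + 4*c^3/3 + 2*Piecewise((c*atan(c*k) - log(c^2*k^2 + 1)/(2*k), Ne(k, 0)), (0, True))


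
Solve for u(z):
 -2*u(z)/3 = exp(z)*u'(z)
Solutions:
 u(z) = C1*exp(2*exp(-z)/3)


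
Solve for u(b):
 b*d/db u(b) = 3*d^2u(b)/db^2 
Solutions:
 u(b) = C1 + C2*erfi(sqrt(6)*b/6)


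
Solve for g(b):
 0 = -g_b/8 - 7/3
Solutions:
 g(b) = C1 - 56*b/3


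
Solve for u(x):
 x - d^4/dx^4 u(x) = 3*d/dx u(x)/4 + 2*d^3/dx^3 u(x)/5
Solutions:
 u(x) = C1 + C2*exp(x*(-8 + 16/(45*sqrt(51265) + 10189)^(1/3) + (45*sqrt(51265) + 10189)^(1/3))/60)*sin(sqrt(3)*x*(-(45*sqrt(51265) + 10189)^(1/3) + 16/(45*sqrt(51265) + 10189)^(1/3))/60) + C3*exp(x*(-8 + 16/(45*sqrt(51265) + 10189)^(1/3) + (45*sqrt(51265) + 10189)^(1/3))/60)*cos(sqrt(3)*x*(-(45*sqrt(51265) + 10189)^(1/3) + 16/(45*sqrt(51265) + 10189)^(1/3))/60) + C4*exp(-x*(16/(45*sqrt(51265) + 10189)^(1/3) + 4 + (45*sqrt(51265) + 10189)^(1/3))/30) + 2*x^2/3


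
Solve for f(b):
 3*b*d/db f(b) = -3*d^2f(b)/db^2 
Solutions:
 f(b) = C1 + C2*erf(sqrt(2)*b/2)


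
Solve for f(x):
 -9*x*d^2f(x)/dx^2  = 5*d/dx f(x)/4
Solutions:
 f(x) = C1 + C2*x^(31/36)


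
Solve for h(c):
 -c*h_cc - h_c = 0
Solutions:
 h(c) = C1 + C2*log(c)


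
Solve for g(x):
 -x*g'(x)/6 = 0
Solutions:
 g(x) = C1


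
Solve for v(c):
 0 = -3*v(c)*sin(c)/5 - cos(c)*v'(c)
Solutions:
 v(c) = C1*cos(c)^(3/5)


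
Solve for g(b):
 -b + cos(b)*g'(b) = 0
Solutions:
 g(b) = C1 + Integral(b/cos(b), b)


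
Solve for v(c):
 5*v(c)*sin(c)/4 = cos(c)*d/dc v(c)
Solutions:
 v(c) = C1/cos(c)^(5/4)


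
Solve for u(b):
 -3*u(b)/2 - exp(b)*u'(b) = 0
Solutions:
 u(b) = C1*exp(3*exp(-b)/2)


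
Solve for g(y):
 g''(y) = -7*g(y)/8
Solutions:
 g(y) = C1*sin(sqrt(14)*y/4) + C2*cos(sqrt(14)*y/4)


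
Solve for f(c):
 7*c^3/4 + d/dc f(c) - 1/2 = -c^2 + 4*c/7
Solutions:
 f(c) = C1 - 7*c^4/16 - c^3/3 + 2*c^2/7 + c/2


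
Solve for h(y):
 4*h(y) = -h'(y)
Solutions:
 h(y) = C1*exp(-4*y)


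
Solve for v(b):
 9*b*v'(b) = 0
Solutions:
 v(b) = C1


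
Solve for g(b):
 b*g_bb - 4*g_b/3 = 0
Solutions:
 g(b) = C1 + C2*b^(7/3)


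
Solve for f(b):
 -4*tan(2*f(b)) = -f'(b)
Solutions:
 f(b) = -asin(C1*exp(8*b))/2 + pi/2
 f(b) = asin(C1*exp(8*b))/2


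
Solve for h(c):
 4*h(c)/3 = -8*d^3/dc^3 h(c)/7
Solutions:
 h(c) = C3*exp(-6^(2/3)*7^(1/3)*c/6) + (C1*sin(2^(2/3)*3^(1/6)*7^(1/3)*c/4) + C2*cos(2^(2/3)*3^(1/6)*7^(1/3)*c/4))*exp(6^(2/3)*7^(1/3)*c/12)


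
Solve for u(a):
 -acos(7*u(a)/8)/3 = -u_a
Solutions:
 Integral(1/acos(7*_y/8), (_y, u(a))) = C1 + a/3


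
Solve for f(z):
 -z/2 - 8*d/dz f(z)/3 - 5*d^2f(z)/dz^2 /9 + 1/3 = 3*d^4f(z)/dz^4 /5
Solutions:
 f(z) = C1 + C2*exp(-5^(1/3)*z*(-9*(12 + sqrt(105601)/27)^(1/3) + 5*5^(1/3)/(12 + sqrt(105601)/27)^(1/3))/54)*sin(sqrt(3)*z*(25/(60 + 5*sqrt(105601)/27)^(1/3) + 9*(60 + 5*sqrt(105601)/27)^(1/3))/54) + C3*exp(-5^(1/3)*z*(-9*(12 + sqrt(105601)/27)^(1/3) + 5*5^(1/3)/(12 + sqrt(105601)/27)^(1/3))/54)*cos(sqrt(3)*z*(25/(60 + 5*sqrt(105601)/27)^(1/3) + 9*(60 + 5*sqrt(105601)/27)^(1/3))/54) + C4*exp(5^(1/3)*z*(-9*(12 + sqrt(105601)/27)^(1/3) + 5*5^(1/3)/(12 + sqrt(105601)/27)^(1/3))/27) - 3*z^2/32 + 21*z/128


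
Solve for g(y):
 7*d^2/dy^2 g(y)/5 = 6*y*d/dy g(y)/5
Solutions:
 g(y) = C1 + C2*erfi(sqrt(21)*y/7)


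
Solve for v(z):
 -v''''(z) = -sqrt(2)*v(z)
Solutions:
 v(z) = C1*exp(-2^(1/8)*z) + C2*exp(2^(1/8)*z) + C3*sin(2^(1/8)*z) + C4*cos(2^(1/8)*z)


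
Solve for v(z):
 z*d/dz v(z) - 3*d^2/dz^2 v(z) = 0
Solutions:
 v(z) = C1 + C2*erfi(sqrt(6)*z/6)


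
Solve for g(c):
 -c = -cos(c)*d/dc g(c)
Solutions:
 g(c) = C1 + Integral(c/cos(c), c)


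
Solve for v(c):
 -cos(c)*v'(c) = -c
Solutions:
 v(c) = C1 + Integral(c/cos(c), c)


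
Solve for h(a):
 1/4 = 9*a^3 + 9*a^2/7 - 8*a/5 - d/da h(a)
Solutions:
 h(a) = C1 + 9*a^4/4 + 3*a^3/7 - 4*a^2/5 - a/4


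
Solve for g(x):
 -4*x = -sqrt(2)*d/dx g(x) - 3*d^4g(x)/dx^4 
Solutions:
 g(x) = C1 + C4*exp(-2^(1/6)*3^(2/3)*x/3) + sqrt(2)*x^2 + (C2*sin(6^(1/6)*x/2) + C3*cos(6^(1/6)*x/2))*exp(2^(1/6)*3^(2/3)*x/6)


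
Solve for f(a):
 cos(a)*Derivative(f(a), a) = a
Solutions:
 f(a) = C1 + Integral(a/cos(a), a)


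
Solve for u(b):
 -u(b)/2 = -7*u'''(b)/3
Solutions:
 u(b) = C3*exp(14^(2/3)*3^(1/3)*b/14) + (C1*sin(14^(2/3)*3^(5/6)*b/28) + C2*cos(14^(2/3)*3^(5/6)*b/28))*exp(-14^(2/3)*3^(1/3)*b/28)


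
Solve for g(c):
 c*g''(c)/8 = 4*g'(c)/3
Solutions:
 g(c) = C1 + C2*c^(35/3)


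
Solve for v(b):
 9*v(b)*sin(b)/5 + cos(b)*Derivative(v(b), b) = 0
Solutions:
 v(b) = C1*cos(b)^(9/5)


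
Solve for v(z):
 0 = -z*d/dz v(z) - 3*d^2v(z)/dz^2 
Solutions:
 v(z) = C1 + C2*erf(sqrt(6)*z/6)


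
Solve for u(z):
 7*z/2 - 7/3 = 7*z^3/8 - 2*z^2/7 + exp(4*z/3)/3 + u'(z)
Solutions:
 u(z) = C1 - 7*z^4/32 + 2*z^3/21 + 7*z^2/4 - 7*z/3 - exp(4*z/3)/4


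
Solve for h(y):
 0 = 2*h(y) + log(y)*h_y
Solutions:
 h(y) = C1*exp(-2*li(y))


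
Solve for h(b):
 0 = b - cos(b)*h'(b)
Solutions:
 h(b) = C1 + Integral(b/cos(b), b)


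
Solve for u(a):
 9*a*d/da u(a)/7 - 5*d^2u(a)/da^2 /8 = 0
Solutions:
 u(a) = C1 + C2*erfi(6*sqrt(35)*a/35)


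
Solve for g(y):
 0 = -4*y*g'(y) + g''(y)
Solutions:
 g(y) = C1 + C2*erfi(sqrt(2)*y)


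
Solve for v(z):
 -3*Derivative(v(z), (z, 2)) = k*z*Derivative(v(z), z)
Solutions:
 v(z) = Piecewise((-sqrt(6)*sqrt(pi)*C1*erf(sqrt(6)*sqrt(k)*z/6)/(2*sqrt(k)) - C2, (k > 0) | (k < 0)), (-C1*z - C2, True))


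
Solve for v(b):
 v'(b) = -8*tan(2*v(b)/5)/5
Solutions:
 v(b) = -5*asin(C1*exp(-16*b/25))/2 + 5*pi/2
 v(b) = 5*asin(C1*exp(-16*b/25))/2


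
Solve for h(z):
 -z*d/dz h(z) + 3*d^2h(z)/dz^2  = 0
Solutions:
 h(z) = C1 + C2*erfi(sqrt(6)*z/6)


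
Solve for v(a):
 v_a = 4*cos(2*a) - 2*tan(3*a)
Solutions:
 v(a) = C1 + 2*log(cos(3*a))/3 + 2*sin(2*a)


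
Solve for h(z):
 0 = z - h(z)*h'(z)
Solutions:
 h(z) = -sqrt(C1 + z^2)
 h(z) = sqrt(C1 + z^2)


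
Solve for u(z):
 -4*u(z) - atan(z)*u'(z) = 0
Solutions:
 u(z) = C1*exp(-4*Integral(1/atan(z), z))


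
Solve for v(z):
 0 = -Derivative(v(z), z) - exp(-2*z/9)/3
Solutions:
 v(z) = C1 + 3*exp(-2*z/9)/2


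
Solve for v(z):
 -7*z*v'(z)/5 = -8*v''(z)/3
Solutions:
 v(z) = C1 + C2*erfi(sqrt(105)*z/20)


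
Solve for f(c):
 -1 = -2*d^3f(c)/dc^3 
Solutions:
 f(c) = C1 + C2*c + C3*c^2 + c^3/12


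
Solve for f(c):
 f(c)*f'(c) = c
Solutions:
 f(c) = -sqrt(C1 + c^2)
 f(c) = sqrt(C1 + c^2)


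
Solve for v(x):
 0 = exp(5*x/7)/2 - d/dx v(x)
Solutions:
 v(x) = C1 + 7*exp(5*x/7)/10


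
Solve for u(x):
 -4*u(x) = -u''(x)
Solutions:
 u(x) = C1*exp(-2*x) + C2*exp(2*x)


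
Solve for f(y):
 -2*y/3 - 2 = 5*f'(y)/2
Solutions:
 f(y) = C1 - 2*y^2/15 - 4*y/5


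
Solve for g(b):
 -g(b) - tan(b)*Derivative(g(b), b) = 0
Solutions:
 g(b) = C1/sin(b)


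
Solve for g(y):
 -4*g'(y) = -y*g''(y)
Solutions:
 g(y) = C1 + C2*y^5


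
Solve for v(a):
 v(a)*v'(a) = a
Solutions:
 v(a) = -sqrt(C1 + a^2)
 v(a) = sqrt(C1 + a^2)


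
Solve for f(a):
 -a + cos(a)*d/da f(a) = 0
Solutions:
 f(a) = C1 + Integral(a/cos(a), a)


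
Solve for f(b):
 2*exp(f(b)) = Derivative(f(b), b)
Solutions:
 f(b) = log(-1/(C1 + 2*b))


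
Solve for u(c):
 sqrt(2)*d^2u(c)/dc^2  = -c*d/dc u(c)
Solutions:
 u(c) = C1 + C2*erf(2^(1/4)*c/2)


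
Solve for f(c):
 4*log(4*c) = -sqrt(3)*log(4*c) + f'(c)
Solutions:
 f(c) = C1 + sqrt(3)*c*log(c) + 4*c*log(c) - 4*c - sqrt(3)*c + c*log(2^(2*sqrt(3) + 8))


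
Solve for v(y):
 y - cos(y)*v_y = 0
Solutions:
 v(y) = C1 + Integral(y/cos(y), y)


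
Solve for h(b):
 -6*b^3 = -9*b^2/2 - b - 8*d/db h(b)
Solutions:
 h(b) = C1 + 3*b^4/16 - 3*b^3/16 - b^2/16


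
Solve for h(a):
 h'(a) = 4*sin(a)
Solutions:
 h(a) = C1 - 4*cos(a)


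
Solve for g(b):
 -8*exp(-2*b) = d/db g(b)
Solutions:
 g(b) = C1 + 4*exp(-2*b)


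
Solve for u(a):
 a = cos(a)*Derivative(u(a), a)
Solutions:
 u(a) = C1 + Integral(a/cos(a), a)


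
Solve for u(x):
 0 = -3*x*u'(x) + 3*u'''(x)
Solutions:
 u(x) = C1 + Integral(C2*airyai(x) + C3*airybi(x), x)


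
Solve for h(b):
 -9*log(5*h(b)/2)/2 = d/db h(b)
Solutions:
 -2*Integral(1/(-log(_y) - log(5) + log(2)), (_y, h(b)))/9 = C1 - b


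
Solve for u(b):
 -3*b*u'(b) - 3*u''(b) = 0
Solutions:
 u(b) = C1 + C2*erf(sqrt(2)*b/2)


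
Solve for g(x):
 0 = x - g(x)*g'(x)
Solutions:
 g(x) = -sqrt(C1 + x^2)
 g(x) = sqrt(C1 + x^2)


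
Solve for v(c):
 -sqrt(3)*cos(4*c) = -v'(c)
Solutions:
 v(c) = C1 + sqrt(3)*sin(4*c)/4


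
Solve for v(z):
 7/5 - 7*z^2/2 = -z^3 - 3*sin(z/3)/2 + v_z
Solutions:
 v(z) = C1 + z^4/4 - 7*z^3/6 + 7*z/5 - 9*cos(z/3)/2


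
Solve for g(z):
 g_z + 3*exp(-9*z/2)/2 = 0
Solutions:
 g(z) = C1 + exp(-9*z/2)/3


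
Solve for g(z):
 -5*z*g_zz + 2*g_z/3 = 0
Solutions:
 g(z) = C1 + C2*z^(17/15)


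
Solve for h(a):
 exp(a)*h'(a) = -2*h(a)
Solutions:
 h(a) = C1*exp(2*exp(-a))


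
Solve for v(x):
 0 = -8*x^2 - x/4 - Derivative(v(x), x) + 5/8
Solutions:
 v(x) = C1 - 8*x^3/3 - x^2/8 + 5*x/8


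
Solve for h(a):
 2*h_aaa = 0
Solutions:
 h(a) = C1 + C2*a + C3*a^2


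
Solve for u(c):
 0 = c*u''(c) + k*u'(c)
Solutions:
 u(c) = C1 + c^(1 - re(k))*(C2*sin(log(c)*Abs(im(k))) + C3*cos(log(c)*im(k)))


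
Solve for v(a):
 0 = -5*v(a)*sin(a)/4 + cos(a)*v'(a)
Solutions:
 v(a) = C1/cos(a)^(5/4)


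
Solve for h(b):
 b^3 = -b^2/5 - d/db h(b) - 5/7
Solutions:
 h(b) = C1 - b^4/4 - b^3/15 - 5*b/7


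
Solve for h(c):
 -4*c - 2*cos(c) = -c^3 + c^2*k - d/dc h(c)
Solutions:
 h(c) = C1 - c^4/4 + c^3*k/3 + 2*c^2 + 2*sin(c)


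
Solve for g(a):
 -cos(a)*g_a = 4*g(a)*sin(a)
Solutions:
 g(a) = C1*cos(a)^4


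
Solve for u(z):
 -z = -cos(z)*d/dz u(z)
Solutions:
 u(z) = C1 + Integral(z/cos(z), z)


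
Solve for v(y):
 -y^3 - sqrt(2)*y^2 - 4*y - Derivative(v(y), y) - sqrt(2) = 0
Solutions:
 v(y) = C1 - y^4/4 - sqrt(2)*y^3/3 - 2*y^2 - sqrt(2)*y


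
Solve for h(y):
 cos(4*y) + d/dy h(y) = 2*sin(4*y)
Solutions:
 h(y) = C1 - sin(4*y)/4 - cos(4*y)/2


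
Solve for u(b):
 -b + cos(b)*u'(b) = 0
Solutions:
 u(b) = C1 + Integral(b/cos(b), b)


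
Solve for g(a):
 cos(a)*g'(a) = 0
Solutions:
 g(a) = C1


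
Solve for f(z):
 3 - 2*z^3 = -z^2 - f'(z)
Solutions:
 f(z) = C1 + z^4/2 - z^3/3 - 3*z


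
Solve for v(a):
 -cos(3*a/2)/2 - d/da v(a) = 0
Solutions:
 v(a) = C1 - sin(3*a/2)/3


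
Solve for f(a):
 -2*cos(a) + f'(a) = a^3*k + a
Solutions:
 f(a) = C1 + a^4*k/4 + a^2/2 + 2*sin(a)


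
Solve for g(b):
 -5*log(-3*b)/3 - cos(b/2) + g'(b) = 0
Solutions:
 g(b) = C1 + 5*b*log(-b)/3 - 5*b/3 + 5*b*log(3)/3 + 2*sin(b/2)


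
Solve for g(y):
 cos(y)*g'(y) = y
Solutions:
 g(y) = C1 + Integral(y/cos(y), y)


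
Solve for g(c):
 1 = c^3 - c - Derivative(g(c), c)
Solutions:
 g(c) = C1 + c^4/4 - c^2/2 - c


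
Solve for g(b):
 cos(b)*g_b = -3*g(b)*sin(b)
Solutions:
 g(b) = C1*cos(b)^3


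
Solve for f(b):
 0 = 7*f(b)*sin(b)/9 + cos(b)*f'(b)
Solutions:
 f(b) = C1*cos(b)^(7/9)


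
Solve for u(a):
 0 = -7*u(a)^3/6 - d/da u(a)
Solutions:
 u(a) = -sqrt(3)*sqrt(-1/(C1 - 7*a))
 u(a) = sqrt(3)*sqrt(-1/(C1 - 7*a))


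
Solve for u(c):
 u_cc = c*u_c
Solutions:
 u(c) = C1 + C2*erfi(sqrt(2)*c/2)


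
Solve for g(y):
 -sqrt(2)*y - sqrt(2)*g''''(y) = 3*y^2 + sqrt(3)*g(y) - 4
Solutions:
 g(y) = -sqrt(3)*y^2 - sqrt(6)*y/3 + (C1*sin(2^(3/8)*3^(1/8)*y/2) + C2*cos(2^(3/8)*3^(1/8)*y/2))*exp(-2^(3/8)*3^(1/8)*y/2) + (C3*sin(2^(3/8)*3^(1/8)*y/2) + C4*cos(2^(3/8)*3^(1/8)*y/2))*exp(2^(3/8)*3^(1/8)*y/2) + 4*sqrt(3)/3


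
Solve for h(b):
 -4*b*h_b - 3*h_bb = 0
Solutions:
 h(b) = C1 + C2*erf(sqrt(6)*b/3)


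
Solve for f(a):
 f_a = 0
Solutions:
 f(a) = C1


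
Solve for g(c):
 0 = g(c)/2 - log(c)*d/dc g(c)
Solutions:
 g(c) = C1*exp(li(c)/2)


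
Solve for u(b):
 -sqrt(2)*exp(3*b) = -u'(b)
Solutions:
 u(b) = C1 + sqrt(2)*exp(3*b)/3


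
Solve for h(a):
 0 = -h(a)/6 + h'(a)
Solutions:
 h(a) = C1*exp(a/6)


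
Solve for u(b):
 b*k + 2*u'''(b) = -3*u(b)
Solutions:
 u(b) = C3*exp(-2^(2/3)*3^(1/3)*b/2) - b*k/3 + (C1*sin(2^(2/3)*3^(5/6)*b/4) + C2*cos(2^(2/3)*3^(5/6)*b/4))*exp(2^(2/3)*3^(1/3)*b/4)


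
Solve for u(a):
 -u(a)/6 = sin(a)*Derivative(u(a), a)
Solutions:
 u(a) = C1*(cos(a) + 1)^(1/12)/(cos(a) - 1)^(1/12)


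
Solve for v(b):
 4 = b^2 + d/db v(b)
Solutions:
 v(b) = C1 - b^3/3 + 4*b


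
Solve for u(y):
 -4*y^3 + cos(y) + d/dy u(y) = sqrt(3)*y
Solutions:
 u(y) = C1 + y^4 + sqrt(3)*y^2/2 - sin(y)


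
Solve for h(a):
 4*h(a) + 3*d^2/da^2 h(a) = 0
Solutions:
 h(a) = C1*sin(2*sqrt(3)*a/3) + C2*cos(2*sqrt(3)*a/3)


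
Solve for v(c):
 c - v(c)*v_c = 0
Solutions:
 v(c) = -sqrt(C1 + c^2)
 v(c) = sqrt(C1 + c^2)


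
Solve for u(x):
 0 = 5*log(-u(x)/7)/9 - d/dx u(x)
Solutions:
 -9*Integral(1/(log(-_y) - log(7)), (_y, u(x)))/5 = C1 - x


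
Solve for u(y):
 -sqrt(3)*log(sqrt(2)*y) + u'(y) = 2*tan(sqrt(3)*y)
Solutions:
 u(y) = C1 + sqrt(3)*y*(log(y) - 1) + sqrt(3)*y*log(2)/2 - 2*sqrt(3)*log(cos(sqrt(3)*y))/3


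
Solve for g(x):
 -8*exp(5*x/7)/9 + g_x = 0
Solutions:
 g(x) = C1 + 56*exp(5*x/7)/45


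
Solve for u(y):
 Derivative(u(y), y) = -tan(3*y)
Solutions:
 u(y) = C1 + log(cos(3*y))/3


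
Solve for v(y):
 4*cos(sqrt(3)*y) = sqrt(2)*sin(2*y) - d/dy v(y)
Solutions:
 v(y) = C1 - 4*sqrt(3)*sin(sqrt(3)*y)/3 - sqrt(2)*cos(2*y)/2


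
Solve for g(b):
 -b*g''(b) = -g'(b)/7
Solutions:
 g(b) = C1 + C2*b^(8/7)


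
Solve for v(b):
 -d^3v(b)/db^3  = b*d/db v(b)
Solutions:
 v(b) = C1 + Integral(C2*airyai(-b) + C3*airybi(-b), b)


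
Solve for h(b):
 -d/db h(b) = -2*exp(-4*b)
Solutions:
 h(b) = C1 - exp(-4*b)/2


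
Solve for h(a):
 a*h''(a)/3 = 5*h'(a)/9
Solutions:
 h(a) = C1 + C2*a^(8/3)


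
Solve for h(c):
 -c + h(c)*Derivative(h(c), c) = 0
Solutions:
 h(c) = -sqrt(C1 + c^2)
 h(c) = sqrt(C1 + c^2)


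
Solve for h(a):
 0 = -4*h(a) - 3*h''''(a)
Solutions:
 h(a) = (C1*sin(3^(3/4)*a/3) + C2*cos(3^(3/4)*a/3))*exp(-3^(3/4)*a/3) + (C3*sin(3^(3/4)*a/3) + C4*cos(3^(3/4)*a/3))*exp(3^(3/4)*a/3)


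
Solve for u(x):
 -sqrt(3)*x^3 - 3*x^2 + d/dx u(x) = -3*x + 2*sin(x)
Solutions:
 u(x) = C1 + sqrt(3)*x^4/4 + x^3 - 3*x^2/2 - 2*cos(x)


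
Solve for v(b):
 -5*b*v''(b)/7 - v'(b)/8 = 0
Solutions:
 v(b) = C1 + C2*b^(33/40)


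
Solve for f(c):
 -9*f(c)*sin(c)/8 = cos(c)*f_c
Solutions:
 f(c) = C1*cos(c)^(9/8)


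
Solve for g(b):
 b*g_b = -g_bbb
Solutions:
 g(b) = C1 + Integral(C2*airyai(-b) + C3*airybi(-b), b)


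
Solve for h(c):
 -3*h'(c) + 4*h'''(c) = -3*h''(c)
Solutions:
 h(c) = C1 + C2*exp(c*(-3 + sqrt(57))/8) + C3*exp(-c*(3 + sqrt(57))/8)


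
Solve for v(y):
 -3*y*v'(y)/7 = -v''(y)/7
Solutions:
 v(y) = C1 + C2*erfi(sqrt(6)*y/2)


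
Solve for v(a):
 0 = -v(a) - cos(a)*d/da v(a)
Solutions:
 v(a) = C1*sqrt(sin(a) - 1)/sqrt(sin(a) + 1)


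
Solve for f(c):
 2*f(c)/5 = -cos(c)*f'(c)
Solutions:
 f(c) = C1*(sin(c) - 1)^(1/5)/(sin(c) + 1)^(1/5)


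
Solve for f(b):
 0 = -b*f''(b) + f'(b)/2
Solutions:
 f(b) = C1 + C2*b^(3/2)


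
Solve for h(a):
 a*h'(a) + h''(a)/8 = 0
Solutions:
 h(a) = C1 + C2*erf(2*a)


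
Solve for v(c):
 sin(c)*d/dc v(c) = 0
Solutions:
 v(c) = C1


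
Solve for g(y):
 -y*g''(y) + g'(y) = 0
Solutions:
 g(y) = C1 + C2*y^2


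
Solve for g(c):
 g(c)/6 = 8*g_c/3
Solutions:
 g(c) = C1*exp(c/16)


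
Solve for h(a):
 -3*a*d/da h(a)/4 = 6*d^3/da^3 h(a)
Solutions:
 h(a) = C1 + Integral(C2*airyai(-a/2) + C3*airybi(-a/2), a)


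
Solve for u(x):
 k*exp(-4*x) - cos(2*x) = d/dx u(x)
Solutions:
 u(x) = C1 - k*exp(-4*x)/4 - sin(2*x)/2


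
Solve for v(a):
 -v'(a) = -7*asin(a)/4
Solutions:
 v(a) = C1 + 7*a*asin(a)/4 + 7*sqrt(1 - a^2)/4


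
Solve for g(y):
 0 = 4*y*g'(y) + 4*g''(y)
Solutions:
 g(y) = C1 + C2*erf(sqrt(2)*y/2)


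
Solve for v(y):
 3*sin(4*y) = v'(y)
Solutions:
 v(y) = C1 - 3*cos(4*y)/4


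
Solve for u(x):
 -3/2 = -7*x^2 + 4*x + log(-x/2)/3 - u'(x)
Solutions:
 u(x) = C1 - 7*x^3/3 + 2*x^2 + x*log(-x)/3 + x*(7 - 2*log(2))/6


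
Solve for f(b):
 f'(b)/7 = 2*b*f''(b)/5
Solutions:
 f(b) = C1 + C2*b^(19/14)


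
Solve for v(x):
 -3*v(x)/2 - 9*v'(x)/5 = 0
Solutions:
 v(x) = C1*exp(-5*x/6)


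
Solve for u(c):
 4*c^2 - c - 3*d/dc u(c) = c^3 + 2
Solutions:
 u(c) = C1 - c^4/12 + 4*c^3/9 - c^2/6 - 2*c/3


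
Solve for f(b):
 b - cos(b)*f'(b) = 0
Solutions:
 f(b) = C1 + Integral(b/cos(b), b)


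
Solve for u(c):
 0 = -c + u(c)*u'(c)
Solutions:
 u(c) = -sqrt(C1 + c^2)
 u(c) = sqrt(C1 + c^2)


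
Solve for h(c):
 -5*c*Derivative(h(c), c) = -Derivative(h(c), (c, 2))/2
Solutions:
 h(c) = C1 + C2*erfi(sqrt(5)*c)


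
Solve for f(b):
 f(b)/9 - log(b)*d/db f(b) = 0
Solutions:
 f(b) = C1*exp(li(b)/9)


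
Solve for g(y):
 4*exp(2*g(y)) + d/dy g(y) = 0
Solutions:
 g(y) = log(-sqrt(-1/(C1 - 4*y))) - log(2)/2
 g(y) = log(-1/(C1 - 4*y))/2 - log(2)/2


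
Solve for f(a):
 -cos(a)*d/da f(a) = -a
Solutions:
 f(a) = C1 + Integral(a/cos(a), a)


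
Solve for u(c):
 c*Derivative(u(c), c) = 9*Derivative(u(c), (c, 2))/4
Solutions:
 u(c) = C1 + C2*erfi(sqrt(2)*c/3)


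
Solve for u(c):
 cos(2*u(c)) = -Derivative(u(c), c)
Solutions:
 u(c) = -asin((C1 + exp(4*c))/(C1 - exp(4*c)))/2 + pi/2
 u(c) = asin((C1 + exp(4*c))/(C1 - exp(4*c)))/2


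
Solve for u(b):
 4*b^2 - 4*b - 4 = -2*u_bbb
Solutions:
 u(b) = C1 + C2*b + C3*b^2 - b^5/30 + b^4/12 + b^3/3


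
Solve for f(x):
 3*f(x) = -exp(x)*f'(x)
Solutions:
 f(x) = C1*exp(3*exp(-x))


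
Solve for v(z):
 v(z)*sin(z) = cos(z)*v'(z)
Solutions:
 v(z) = C1/cos(z)


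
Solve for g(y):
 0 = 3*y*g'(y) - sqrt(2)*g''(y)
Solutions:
 g(y) = C1 + C2*erfi(2^(1/4)*sqrt(3)*y/2)


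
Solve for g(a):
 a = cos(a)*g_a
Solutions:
 g(a) = C1 + Integral(a/cos(a), a)


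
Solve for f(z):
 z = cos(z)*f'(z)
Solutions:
 f(z) = C1 + Integral(z/cos(z), z)


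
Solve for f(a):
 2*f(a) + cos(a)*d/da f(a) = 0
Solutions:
 f(a) = C1*(sin(a) - 1)/(sin(a) + 1)


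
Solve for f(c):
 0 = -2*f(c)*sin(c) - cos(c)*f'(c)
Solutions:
 f(c) = C1*cos(c)^2


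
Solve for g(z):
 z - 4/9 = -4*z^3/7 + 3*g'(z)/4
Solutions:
 g(z) = C1 + 4*z^4/21 + 2*z^2/3 - 16*z/27


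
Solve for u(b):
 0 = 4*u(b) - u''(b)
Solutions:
 u(b) = C1*exp(-2*b) + C2*exp(2*b)


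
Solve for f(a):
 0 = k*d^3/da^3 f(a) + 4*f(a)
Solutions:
 f(a) = C1*exp(2^(2/3)*a*(-1/k)^(1/3)) + C2*exp(2^(2/3)*a*(-1/k)^(1/3)*(-1 + sqrt(3)*I)/2) + C3*exp(-2^(2/3)*a*(-1/k)^(1/3)*(1 + sqrt(3)*I)/2)


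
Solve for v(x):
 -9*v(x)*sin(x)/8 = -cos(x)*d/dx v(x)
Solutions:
 v(x) = C1/cos(x)^(9/8)


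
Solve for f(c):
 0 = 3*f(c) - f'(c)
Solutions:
 f(c) = C1*exp(3*c)


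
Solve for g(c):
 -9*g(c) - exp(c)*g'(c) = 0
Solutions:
 g(c) = C1*exp(9*exp(-c))


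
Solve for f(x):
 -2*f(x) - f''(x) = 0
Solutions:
 f(x) = C1*sin(sqrt(2)*x) + C2*cos(sqrt(2)*x)


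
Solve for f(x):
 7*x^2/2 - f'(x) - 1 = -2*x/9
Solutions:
 f(x) = C1 + 7*x^3/6 + x^2/9 - x


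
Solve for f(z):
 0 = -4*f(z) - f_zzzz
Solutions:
 f(z) = (C1*sin(z) + C2*cos(z))*exp(-z) + (C3*sin(z) + C4*cos(z))*exp(z)


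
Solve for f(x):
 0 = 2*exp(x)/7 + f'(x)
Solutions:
 f(x) = C1 - 2*exp(x)/7


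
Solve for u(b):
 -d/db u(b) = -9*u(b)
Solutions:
 u(b) = C1*exp(9*b)


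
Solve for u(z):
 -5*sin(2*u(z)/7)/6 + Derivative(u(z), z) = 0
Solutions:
 -5*z/6 + 7*log(cos(2*u(z)/7) - 1)/4 - 7*log(cos(2*u(z)/7) + 1)/4 = C1


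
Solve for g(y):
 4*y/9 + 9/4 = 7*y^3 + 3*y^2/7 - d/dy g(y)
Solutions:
 g(y) = C1 + 7*y^4/4 + y^3/7 - 2*y^2/9 - 9*y/4


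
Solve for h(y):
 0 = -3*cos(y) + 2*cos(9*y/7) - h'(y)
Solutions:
 h(y) = C1 - 3*sin(y) + 14*sin(9*y/7)/9


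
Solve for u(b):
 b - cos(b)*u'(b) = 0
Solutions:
 u(b) = C1 + Integral(b/cos(b), b)


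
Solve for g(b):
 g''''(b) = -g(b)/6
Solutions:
 g(b) = (C1*sin(2^(1/4)*3^(3/4)*b/6) + C2*cos(2^(1/4)*3^(3/4)*b/6))*exp(-2^(1/4)*3^(3/4)*b/6) + (C3*sin(2^(1/4)*3^(3/4)*b/6) + C4*cos(2^(1/4)*3^(3/4)*b/6))*exp(2^(1/4)*3^(3/4)*b/6)


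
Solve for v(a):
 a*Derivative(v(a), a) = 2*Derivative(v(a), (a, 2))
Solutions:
 v(a) = C1 + C2*erfi(a/2)


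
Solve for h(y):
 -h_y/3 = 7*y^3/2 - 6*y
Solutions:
 h(y) = C1 - 21*y^4/8 + 9*y^2


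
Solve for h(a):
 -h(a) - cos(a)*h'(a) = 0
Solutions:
 h(a) = C1*sqrt(sin(a) - 1)/sqrt(sin(a) + 1)


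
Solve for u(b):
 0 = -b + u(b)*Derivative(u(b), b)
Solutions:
 u(b) = -sqrt(C1 + b^2)
 u(b) = sqrt(C1 + b^2)


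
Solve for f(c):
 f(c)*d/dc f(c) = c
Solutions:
 f(c) = -sqrt(C1 + c^2)
 f(c) = sqrt(C1 + c^2)


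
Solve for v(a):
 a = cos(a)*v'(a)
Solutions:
 v(a) = C1 + Integral(a/cos(a), a)


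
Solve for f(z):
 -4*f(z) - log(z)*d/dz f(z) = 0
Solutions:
 f(z) = C1*exp(-4*li(z))


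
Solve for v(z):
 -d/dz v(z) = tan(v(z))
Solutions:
 v(z) = pi - asin(C1*exp(-z))
 v(z) = asin(C1*exp(-z))


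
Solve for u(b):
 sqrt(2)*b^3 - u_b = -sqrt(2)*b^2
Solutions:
 u(b) = C1 + sqrt(2)*b^4/4 + sqrt(2)*b^3/3


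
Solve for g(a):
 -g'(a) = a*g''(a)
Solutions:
 g(a) = C1 + C2*log(a)


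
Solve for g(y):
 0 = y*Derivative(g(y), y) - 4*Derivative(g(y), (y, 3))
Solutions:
 g(y) = C1 + Integral(C2*airyai(2^(1/3)*y/2) + C3*airybi(2^(1/3)*y/2), y)


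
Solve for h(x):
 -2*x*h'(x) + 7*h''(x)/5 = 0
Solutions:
 h(x) = C1 + C2*erfi(sqrt(35)*x/7)


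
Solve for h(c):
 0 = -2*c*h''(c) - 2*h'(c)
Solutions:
 h(c) = C1 + C2*log(c)


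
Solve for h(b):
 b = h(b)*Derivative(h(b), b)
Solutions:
 h(b) = -sqrt(C1 + b^2)
 h(b) = sqrt(C1 + b^2)


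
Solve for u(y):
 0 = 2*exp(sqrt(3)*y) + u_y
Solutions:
 u(y) = C1 - 2*sqrt(3)*exp(sqrt(3)*y)/3


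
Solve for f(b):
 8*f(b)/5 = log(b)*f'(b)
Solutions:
 f(b) = C1*exp(8*li(b)/5)


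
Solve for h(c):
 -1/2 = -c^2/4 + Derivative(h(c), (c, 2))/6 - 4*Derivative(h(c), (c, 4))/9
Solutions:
 h(c) = C1 + C2*c + C3*exp(-sqrt(6)*c/4) + C4*exp(sqrt(6)*c/4) + c^4/8 + 5*c^2/2


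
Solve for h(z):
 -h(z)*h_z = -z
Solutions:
 h(z) = -sqrt(C1 + z^2)
 h(z) = sqrt(C1 + z^2)


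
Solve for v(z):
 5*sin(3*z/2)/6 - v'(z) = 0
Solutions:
 v(z) = C1 - 5*cos(3*z/2)/9


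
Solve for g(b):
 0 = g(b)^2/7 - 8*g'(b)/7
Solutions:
 g(b) = -8/(C1 + b)


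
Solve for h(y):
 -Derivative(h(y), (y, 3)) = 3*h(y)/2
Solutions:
 h(y) = C3*exp(-2^(2/3)*3^(1/3)*y/2) + (C1*sin(2^(2/3)*3^(5/6)*y/4) + C2*cos(2^(2/3)*3^(5/6)*y/4))*exp(2^(2/3)*3^(1/3)*y/4)


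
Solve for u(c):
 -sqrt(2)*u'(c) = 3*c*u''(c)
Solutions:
 u(c) = C1 + C2*c^(1 - sqrt(2)/3)


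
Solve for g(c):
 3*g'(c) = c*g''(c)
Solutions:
 g(c) = C1 + C2*c^4


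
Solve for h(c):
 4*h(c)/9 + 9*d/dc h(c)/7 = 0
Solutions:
 h(c) = C1*exp(-28*c/81)


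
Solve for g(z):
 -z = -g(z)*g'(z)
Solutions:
 g(z) = -sqrt(C1 + z^2)
 g(z) = sqrt(C1 + z^2)


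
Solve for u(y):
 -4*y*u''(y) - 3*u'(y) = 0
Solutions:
 u(y) = C1 + C2*y^(1/4)


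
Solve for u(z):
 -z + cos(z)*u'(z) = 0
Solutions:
 u(z) = C1 + Integral(z/cos(z), z)


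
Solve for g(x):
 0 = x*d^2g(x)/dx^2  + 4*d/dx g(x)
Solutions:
 g(x) = C1 + C2/x^3


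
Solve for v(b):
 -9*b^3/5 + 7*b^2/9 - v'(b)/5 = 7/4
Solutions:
 v(b) = C1 - 9*b^4/4 + 35*b^3/27 - 35*b/4


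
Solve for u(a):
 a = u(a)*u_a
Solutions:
 u(a) = -sqrt(C1 + a^2)
 u(a) = sqrt(C1 + a^2)


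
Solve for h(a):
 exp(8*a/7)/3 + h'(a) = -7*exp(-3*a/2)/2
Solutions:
 h(a) = C1 - 7*exp(8*a/7)/24 + 7*exp(-3*a/2)/3


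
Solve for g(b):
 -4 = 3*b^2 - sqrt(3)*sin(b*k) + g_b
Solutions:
 g(b) = C1 - b^3 - 4*b - sqrt(3)*cos(b*k)/k


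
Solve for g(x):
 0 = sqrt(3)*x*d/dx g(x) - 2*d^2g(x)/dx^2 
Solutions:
 g(x) = C1 + C2*erfi(3^(1/4)*x/2)


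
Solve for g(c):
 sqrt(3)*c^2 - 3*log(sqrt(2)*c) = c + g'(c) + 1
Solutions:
 g(c) = C1 + sqrt(3)*c^3/3 - c^2/2 - 3*c*log(c) - 3*c*log(2)/2 + 2*c


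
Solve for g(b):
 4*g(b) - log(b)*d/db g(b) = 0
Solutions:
 g(b) = C1*exp(4*li(b))


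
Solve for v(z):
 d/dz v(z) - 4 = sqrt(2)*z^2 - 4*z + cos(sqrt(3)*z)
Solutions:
 v(z) = C1 + sqrt(2)*z^3/3 - 2*z^2 + 4*z + sqrt(3)*sin(sqrt(3)*z)/3


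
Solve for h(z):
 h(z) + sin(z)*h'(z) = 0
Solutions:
 h(z) = C1*sqrt(cos(z) + 1)/sqrt(cos(z) - 1)


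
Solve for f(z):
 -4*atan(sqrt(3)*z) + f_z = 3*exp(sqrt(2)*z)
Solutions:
 f(z) = C1 + 4*z*atan(sqrt(3)*z) + 3*sqrt(2)*exp(sqrt(2)*z)/2 - 2*sqrt(3)*log(3*z^2 + 1)/3


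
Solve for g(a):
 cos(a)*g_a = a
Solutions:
 g(a) = C1 + Integral(a/cos(a), a)


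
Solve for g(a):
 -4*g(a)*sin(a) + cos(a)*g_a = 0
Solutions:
 g(a) = C1/cos(a)^4


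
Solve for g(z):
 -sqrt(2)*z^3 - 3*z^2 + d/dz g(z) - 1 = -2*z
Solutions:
 g(z) = C1 + sqrt(2)*z^4/4 + z^3 - z^2 + z


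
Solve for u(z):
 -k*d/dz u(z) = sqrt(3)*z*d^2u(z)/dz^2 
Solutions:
 u(z) = C1 + z^(-sqrt(3)*re(k)/3 + 1)*(C2*sin(sqrt(3)*log(z)*Abs(im(k))/3) + C3*cos(sqrt(3)*log(z)*im(k)/3))


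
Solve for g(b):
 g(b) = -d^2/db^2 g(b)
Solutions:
 g(b) = C1*sin(b) + C2*cos(b)


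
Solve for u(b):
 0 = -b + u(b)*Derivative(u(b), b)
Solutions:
 u(b) = -sqrt(C1 + b^2)
 u(b) = sqrt(C1 + b^2)


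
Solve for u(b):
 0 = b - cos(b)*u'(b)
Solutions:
 u(b) = C1 + Integral(b/cos(b), b)


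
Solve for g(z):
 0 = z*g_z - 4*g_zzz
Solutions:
 g(z) = C1 + Integral(C2*airyai(2^(1/3)*z/2) + C3*airybi(2^(1/3)*z/2), z)


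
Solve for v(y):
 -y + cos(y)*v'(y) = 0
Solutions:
 v(y) = C1 + Integral(y/cos(y), y)


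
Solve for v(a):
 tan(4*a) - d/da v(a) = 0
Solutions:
 v(a) = C1 - log(cos(4*a))/4


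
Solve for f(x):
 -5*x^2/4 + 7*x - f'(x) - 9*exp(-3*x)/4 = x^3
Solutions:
 f(x) = C1 - x^4/4 - 5*x^3/12 + 7*x^2/2 + 3*exp(-3*x)/4


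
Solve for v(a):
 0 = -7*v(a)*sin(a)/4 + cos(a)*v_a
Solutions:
 v(a) = C1/cos(a)^(7/4)


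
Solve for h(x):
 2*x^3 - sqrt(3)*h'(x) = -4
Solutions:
 h(x) = C1 + sqrt(3)*x^4/6 + 4*sqrt(3)*x/3


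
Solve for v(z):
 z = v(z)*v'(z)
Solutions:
 v(z) = -sqrt(C1 + z^2)
 v(z) = sqrt(C1 + z^2)


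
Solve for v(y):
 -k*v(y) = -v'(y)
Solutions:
 v(y) = C1*exp(k*y)


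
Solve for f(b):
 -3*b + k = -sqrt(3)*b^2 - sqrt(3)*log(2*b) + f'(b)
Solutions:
 f(b) = C1 + sqrt(3)*b^3/3 - 3*b^2/2 + b*k + sqrt(3)*b*log(b) - sqrt(3)*b + sqrt(3)*b*log(2)


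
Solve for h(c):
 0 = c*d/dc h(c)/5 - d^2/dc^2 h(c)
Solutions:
 h(c) = C1 + C2*erfi(sqrt(10)*c/10)


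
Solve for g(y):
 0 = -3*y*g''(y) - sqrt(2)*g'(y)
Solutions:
 g(y) = C1 + C2*y^(1 - sqrt(2)/3)


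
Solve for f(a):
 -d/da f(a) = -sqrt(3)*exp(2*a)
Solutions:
 f(a) = C1 + sqrt(3)*exp(2*a)/2


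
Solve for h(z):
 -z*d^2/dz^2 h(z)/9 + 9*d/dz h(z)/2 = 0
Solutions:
 h(z) = C1 + C2*z^(83/2)


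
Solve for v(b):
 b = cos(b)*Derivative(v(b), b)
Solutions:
 v(b) = C1 + Integral(b/cos(b), b)


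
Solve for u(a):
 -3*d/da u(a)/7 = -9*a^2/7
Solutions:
 u(a) = C1 + a^3


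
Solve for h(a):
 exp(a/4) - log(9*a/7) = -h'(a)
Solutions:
 h(a) = C1 + a*log(a) + a*(-log(7) - 1 + 2*log(3)) - 4*exp(a/4)


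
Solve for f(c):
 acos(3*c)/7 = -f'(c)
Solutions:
 f(c) = C1 - c*acos(3*c)/7 + sqrt(1 - 9*c^2)/21


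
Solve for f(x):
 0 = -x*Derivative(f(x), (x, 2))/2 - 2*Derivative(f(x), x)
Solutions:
 f(x) = C1 + C2/x^3


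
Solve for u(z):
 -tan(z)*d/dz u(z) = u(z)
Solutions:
 u(z) = C1/sin(z)


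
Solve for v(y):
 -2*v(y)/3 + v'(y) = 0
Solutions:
 v(y) = C1*exp(2*y/3)


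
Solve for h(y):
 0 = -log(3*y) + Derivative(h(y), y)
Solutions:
 h(y) = C1 + y*log(y) - y + y*log(3)


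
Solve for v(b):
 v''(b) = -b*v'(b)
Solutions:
 v(b) = C1 + C2*erf(sqrt(2)*b/2)


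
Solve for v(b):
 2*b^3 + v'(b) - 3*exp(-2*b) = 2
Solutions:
 v(b) = C1 - b^4/2 + 2*b - 3*exp(-2*b)/2


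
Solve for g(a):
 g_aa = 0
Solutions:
 g(a) = C1 + C2*a


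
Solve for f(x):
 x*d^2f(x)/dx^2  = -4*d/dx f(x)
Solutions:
 f(x) = C1 + C2/x^3


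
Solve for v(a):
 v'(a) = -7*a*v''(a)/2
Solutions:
 v(a) = C1 + C2*a^(5/7)


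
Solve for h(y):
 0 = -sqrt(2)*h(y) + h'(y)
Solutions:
 h(y) = C1*exp(sqrt(2)*y)


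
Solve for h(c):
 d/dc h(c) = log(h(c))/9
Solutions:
 li(h(c)) = C1 + c/9


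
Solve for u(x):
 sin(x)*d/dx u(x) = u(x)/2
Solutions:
 u(x) = C1*(cos(x) - 1)^(1/4)/(cos(x) + 1)^(1/4)


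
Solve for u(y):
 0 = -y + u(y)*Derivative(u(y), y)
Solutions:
 u(y) = -sqrt(C1 + y^2)
 u(y) = sqrt(C1 + y^2)


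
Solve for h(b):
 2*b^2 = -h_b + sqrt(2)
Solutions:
 h(b) = C1 - 2*b^3/3 + sqrt(2)*b


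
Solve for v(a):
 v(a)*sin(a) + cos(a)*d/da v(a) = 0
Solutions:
 v(a) = C1*cos(a)


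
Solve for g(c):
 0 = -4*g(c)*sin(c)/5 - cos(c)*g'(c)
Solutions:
 g(c) = C1*cos(c)^(4/5)


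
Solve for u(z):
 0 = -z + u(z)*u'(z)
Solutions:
 u(z) = -sqrt(C1 + z^2)
 u(z) = sqrt(C1 + z^2)


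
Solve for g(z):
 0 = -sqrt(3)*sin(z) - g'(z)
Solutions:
 g(z) = C1 + sqrt(3)*cos(z)


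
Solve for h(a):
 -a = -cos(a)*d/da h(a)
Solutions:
 h(a) = C1 + Integral(a/cos(a), a)


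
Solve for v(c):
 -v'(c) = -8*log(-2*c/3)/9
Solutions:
 v(c) = C1 + 8*c*log(-c)/9 + 8*c*(-log(3) - 1 + log(2))/9


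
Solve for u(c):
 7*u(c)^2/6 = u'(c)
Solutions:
 u(c) = -6/(C1 + 7*c)


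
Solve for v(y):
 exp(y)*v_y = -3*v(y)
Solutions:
 v(y) = C1*exp(3*exp(-y))


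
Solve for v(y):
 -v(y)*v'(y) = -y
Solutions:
 v(y) = -sqrt(C1 + y^2)
 v(y) = sqrt(C1 + y^2)


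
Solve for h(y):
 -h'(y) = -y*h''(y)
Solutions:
 h(y) = C1 + C2*y^2


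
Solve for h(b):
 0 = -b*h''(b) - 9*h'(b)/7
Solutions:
 h(b) = C1 + C2/b^(2/7)


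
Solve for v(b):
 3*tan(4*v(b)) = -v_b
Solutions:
 v(b) = -asin(C1*exp(-12*b))/4 + pi/4
 v(b) = asin(C1*exp(-12*b))/4
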